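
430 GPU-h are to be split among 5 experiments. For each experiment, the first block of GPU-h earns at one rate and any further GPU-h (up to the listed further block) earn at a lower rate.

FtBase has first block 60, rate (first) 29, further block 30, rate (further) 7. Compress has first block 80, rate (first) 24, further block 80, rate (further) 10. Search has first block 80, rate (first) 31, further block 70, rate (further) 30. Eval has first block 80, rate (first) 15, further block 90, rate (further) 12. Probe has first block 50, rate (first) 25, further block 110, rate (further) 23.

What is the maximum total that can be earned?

Treat each block as its own option and order by rate: Search/T1 31 > Search/T2 30 > FtBase/T1 29 > Probe/T1 25 > Compress/T1 24 > Probe/T2 23 > Eval/T1 15 > Eval/T2 12 > Compress/T2 10 > FtBase/T2 7.
Search/T1 (31): +80 ; 350 left.
Fill Search T2 block (70 at 30) ; 280 left.
FtBase T1 at 29: fill all 60 ; 220 left.
Fill Probe T1 block (50 at 25) ; 170 left.
Compress T1 at 24: fill all 80 ; 90 left.
Probe T2 at 23: only 90 left, fill 90.
Total = 31×80 + 30×70 + 29×60 + 25×50 + 24×80 + 23×90 = 11560.

11560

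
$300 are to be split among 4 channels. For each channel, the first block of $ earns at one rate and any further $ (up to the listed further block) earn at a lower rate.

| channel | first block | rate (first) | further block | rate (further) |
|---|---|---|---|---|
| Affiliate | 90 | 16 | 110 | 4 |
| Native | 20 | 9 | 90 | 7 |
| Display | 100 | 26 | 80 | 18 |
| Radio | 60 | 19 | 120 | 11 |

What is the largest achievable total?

6140

Order all 8 blocks by rate: Display/T1 26 > Radio/T1 19 > Display/T2 18 > Affiliate/T1 16 > Radio/T2 11 > Native/T1 9 > Native/T2 7 > Affiliate/T2 4.
Fill Display T1 block (100 at 26) → 200 left.
Radio T1 at 19: fill all 60 → 140 left.
Display/T2 (18): +80 → 60 left.
Affiliate/T1: +60 of 90 at 16; pool empty.
Total = 26×100 + 19×60 + 18×80 + 16×60 = 6140.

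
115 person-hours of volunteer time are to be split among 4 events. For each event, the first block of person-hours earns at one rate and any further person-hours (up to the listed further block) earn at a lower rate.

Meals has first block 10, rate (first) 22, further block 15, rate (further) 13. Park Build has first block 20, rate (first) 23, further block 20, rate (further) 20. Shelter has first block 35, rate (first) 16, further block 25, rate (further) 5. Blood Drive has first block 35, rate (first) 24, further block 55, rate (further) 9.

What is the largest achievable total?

Treat each block as its own option and order by rate: Blood Drive/first 24 > Park Build/first 23 > Meals/first 22 > Park Build/second 20 > Shelter/first 16 > Meals/second 13 > Blood Drive/second 9 > Shelter/second 5.
Fill Blood Drive first block (35 at 24) ; 80 left.
Fill Park Build first block (20 at 23) ; 60 left.
Fill Meals first block (10 at 22) ; 50 left.
Park Build second at 20: fill all 20 ; 30 left.
Shelter first at 16: only 30 left, fill 30.
Total = 24×35 + 23×20 + 22×10 + 20×20 + 16×30 = 2400.

2400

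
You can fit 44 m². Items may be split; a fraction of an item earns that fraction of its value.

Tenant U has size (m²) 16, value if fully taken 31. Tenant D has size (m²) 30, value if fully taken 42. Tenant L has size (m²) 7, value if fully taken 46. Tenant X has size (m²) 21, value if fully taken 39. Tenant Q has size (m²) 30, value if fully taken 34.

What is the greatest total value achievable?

116

Sort by value density: Tenant L 46/7≈6.57, Tenant U 31/16≈1.94, Tenant X 39/21≈1.86, Tenant D 42/30≈1.4, Tenant Q 34/30≈1.13.
Tenant L: take in full, 7 m² for value 46 — 37 left.
Tenant U: take in full, 16 m² for value 31 — 21 left.
Tenant X: take in full, 21 m² for value 39 — 0 left.
Total value = 116.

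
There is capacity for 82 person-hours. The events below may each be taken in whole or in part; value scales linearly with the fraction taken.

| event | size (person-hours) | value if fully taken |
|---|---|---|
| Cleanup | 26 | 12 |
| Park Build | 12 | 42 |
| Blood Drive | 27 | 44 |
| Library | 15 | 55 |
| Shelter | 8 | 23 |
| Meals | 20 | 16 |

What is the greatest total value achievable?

Best value per unit of size first: Library 55/15≈3.67, Park Build 42/12≈3.5, Shelter 23/8≈2.88, Blood Drive 44/27≈1.63, Meals 16/20≈0.8, Cleanup 12/26≈0.462.
Take all of Library (15 person-hours, value 55) ; 67 person-hours left.
Park Build: take in full, 12 person-hours for value 42 ; 55 left.
Shelter: take in full, 8 person-hours for value 23 ; 47 left.
Take all of Blood Drive (27 person-hours, value 44) ; 20 person-hours left.
Meals: take in full, 20 person-hours for value 16 ; 0 left.
Total value = 180.

180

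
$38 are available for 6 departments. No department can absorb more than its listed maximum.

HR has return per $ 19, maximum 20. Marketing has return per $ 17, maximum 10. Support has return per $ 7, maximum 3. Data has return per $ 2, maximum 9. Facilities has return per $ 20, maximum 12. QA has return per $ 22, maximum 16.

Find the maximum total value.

Highest return per $ first: QA 22 > Facilities 20 > HR 19 > Marketing 17 > Support 7 > Data 2.
QA: +16 to 16 (cap) — 22 left.
Give Facilities 12 to hit its cap of 12 — 10 left.
Only 10 left; HR takes them to reach 10.
Total = 19×10 + 20×12 + 22×16 = 782.

782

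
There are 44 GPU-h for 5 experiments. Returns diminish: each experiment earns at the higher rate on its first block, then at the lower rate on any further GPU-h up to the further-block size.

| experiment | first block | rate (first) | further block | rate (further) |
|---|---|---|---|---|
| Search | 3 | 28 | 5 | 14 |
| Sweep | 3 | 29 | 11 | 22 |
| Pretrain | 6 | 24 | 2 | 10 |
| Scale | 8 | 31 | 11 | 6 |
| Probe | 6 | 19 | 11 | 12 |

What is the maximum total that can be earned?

1013

Rank every tier by rate: Scale/T1 31 > Sweep/T1 29 > Search/T1 28 > Pretrain/T1 24 > Sweep/T2 22 > Probe/T1 19 > Search/T2 14 > Probe/T2 12 > Pretrain/T2 10 > Scale/T2 6.
Fill Scale T1 block (8 at 31) → 36 left.
Sweep T1 at 29: fill all 3 → 33 left.
Search T1 at 28: fill all 3 → 30 left.
Pretrain/T1 (24): +6 → 24 left.
Sweep T2 at 22: fill all 11 → 13 left.
Fill Probe T1 block (6 at 19) → 7 left.
Search/T2 (14): +5 → 2 left.
Probe/T2: +2 of 11 at 12; pool empty.
Total = 31×8 + 29×3 + 28×3 + 24×6 + 22×11 + 19×6 + 14×5 + 12×2 = 1013.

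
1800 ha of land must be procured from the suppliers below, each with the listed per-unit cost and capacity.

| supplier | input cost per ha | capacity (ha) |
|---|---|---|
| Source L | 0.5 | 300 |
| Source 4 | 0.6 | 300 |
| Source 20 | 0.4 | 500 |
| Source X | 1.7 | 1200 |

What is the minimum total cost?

1720

Fill from the cheapest supplier first.
Source 20 (0.4): use full 500 → 1300 ha to go.
Take 300 from Source L at 0.5 → need 1000 more.
Take 300 from Source 4 at 0.6 → need 700 more.
Source X (1.7): take the remaining 700 → done.
Cost = 500×0.4 + 300×0.5 + 300×0.6 + 700×1.7 = 1720.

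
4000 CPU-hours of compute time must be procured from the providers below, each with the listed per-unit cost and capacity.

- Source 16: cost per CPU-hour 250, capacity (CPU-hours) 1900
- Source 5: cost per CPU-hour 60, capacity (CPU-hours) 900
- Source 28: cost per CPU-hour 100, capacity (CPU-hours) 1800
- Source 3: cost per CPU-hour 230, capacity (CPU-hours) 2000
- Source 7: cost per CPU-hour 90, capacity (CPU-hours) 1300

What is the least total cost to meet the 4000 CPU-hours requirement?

Fill from the cheapest provider first.
Take 900 from Source 5 at 60 ; need 3100 more.
Take 1300 from Source 7 at 90 ; need 1800 more.
Take 1800 from Source 28 at 100 ; need 0 more.
Source 3, Source 16: unused.
Cost = 900×60 + 1300×90 + 1800×100 = 351000.

351000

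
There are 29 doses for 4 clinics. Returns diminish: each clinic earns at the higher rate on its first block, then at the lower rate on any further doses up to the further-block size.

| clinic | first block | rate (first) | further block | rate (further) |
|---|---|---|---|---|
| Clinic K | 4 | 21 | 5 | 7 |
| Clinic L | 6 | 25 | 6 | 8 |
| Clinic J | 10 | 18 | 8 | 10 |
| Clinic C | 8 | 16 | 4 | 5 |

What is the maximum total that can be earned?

552

Order all 8 blocks by rate: Clinic L/tier1 25 > Clinic K/tier1 21 > Clinic J/tier1 18 > Clinic C/tier1 16 > Clinic J/tier2 10 > Clinic L/tier2 8 > Clinic K/tier2 7 > Clinic C/tier2 5.
Fill Clinic L tier1 block (6 at 25) → 23 left.
Fill Clinic K tier1 block (4 at 21) → 19 left.
Clinic J tier1 at 18: fill all 10 → 9 left.
Fill Clinic C tier1 block (8 at 16) → 1 left.
Clinic J tier2 at 10: only 1 left, fill 1.
Total = 25×6 + 21×4 + 18×10 + 16×8 + 10×1 = 552.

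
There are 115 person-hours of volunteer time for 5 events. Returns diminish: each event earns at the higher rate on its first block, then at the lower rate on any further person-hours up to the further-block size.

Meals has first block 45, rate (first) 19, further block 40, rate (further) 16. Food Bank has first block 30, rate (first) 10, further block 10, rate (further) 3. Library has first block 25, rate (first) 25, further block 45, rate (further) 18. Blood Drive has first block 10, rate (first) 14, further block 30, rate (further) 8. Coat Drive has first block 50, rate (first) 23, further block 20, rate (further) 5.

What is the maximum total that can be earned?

Rank every tier by rate: Library/T1 25 > Coat Drive/T1 23 > Meals/T1 19 > Library/T2 18 > Meals/T2 16 > Blood Drive/T1 14 > Food Bank/T1 10 > Blood Drive/T2 8 > Coat Drive/T2 5 > Food Bank/T2 3.
Library T1 at 25: fill all 25 — 90 left.
Fill Coat Drive T1 block (50 at 23) — 40 left.
Meals T1 at 19: only 40 left, fill 40.
Total = 25×25 + 23×50 + 19×40 = 2535.

2535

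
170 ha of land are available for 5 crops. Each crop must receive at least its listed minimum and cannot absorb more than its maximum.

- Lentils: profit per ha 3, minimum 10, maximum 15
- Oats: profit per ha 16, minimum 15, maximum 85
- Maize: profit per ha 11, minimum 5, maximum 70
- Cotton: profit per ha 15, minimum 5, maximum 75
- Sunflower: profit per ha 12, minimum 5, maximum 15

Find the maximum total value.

2480

Meeting every minimum uses 10+15+5+5+5 = 40 ha, leaving 130.
Order the crops by profit per ha: Oats 16 > Cotton 15 > Sunflower 12 > Maize 11 > Lentils 3.
Give Oats 70 more to hit its cap of 85 → 60 left.
Cotton has room for 70 more but only 60 remain, so it gets 65.
Total = 3×10 + 16×85 + 11×5 + 15×65 + 12×5 = 2480.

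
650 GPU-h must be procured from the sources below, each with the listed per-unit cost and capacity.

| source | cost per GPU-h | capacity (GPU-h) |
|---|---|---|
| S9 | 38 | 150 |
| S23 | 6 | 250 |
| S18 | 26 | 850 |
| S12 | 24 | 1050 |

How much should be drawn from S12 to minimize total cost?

Cheapest first:
Take 250 from S23 at 6 ; need 400 more.
Take 400 from S12 at 24 to finish.
S18, S9: unused.

400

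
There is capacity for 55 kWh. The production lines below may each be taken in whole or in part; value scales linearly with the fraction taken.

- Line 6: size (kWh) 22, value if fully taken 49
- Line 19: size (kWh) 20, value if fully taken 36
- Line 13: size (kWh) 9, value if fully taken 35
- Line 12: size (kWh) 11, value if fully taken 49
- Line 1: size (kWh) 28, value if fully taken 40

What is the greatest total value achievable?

156.4

Best value per unit of size first: Line 12 49/11≈4.45, Line 13 35/9≈3.89, Line 6 49/22≈2.23, Line 19 36/20≈1.8, Line 1 40/28≈1.43.
All 11 kWh of Line 12 fit (value 49) ; 44 remain.
All 9 kWh of Line 13 fit (value 35) ; 35 remain.
Take all of Line 6 (22 kWh, value 49) ; 13 kWh left.
Fill the last 13 kWh with part of Line 19: 13/20 of it earns 23.4.
Total value = 156.4.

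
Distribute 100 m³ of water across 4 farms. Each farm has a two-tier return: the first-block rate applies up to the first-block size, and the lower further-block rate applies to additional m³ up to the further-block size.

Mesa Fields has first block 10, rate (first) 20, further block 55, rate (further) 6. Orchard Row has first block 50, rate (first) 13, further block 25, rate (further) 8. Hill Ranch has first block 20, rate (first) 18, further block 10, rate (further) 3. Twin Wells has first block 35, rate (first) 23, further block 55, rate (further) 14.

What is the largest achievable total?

1855

Order all 8 blocks by rate: Twin Wells/T1 23 > Mesa Fields/T1 20 > Hill Ranch/T1 18 > Twin Wells/T2 14 > Orchard Row/T1 13 > Orchard Row/T2 8 > Mesa Fields/T2 6 > Hill Ranch/T2 3.
Twin Wells T1 at 23: fill all 35 ; 65 left.
Fill Mesa Fields T1 block (10 at 20) ; 55 left.
Fill Hill Ranch T1 block (20 at 18) ; 35 left.
Twin Wells/T2: +35 of 55 at 14; pool empty.
Total = 23×35 + 20×10 + 18×20 + 14×35 = 1855.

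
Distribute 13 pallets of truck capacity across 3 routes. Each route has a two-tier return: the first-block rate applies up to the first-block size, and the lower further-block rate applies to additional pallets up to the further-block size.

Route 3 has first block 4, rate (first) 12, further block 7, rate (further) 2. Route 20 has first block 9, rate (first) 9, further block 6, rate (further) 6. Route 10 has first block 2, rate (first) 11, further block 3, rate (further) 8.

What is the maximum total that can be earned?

133

Rank every tier by rate: Route 3/first 12 > Route 10/first 11 > Route 20/first 9 > Route 10/second 8 > Route 20/second 6 > Route 3/second 2.
Route 3 first at 12: fill all 4 ; 9 left.
Route 10 first at 11: fill all 2 ; 7 left.
Route 20 first at 9: only 7 left, fill 7.
Total = 12×4 + 11×2 + 9×7 = 133.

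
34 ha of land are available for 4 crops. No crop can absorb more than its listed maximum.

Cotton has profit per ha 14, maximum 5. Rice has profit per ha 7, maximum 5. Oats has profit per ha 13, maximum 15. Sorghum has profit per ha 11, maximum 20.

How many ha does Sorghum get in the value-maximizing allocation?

Highest profit per ha first: Cotton 14 > Oats 13 > Sorghum 11 > Rice 7.
Give Cotton 5 to hit its cap of 5 ; 29 left.
Give Oats 15 to hit its cap of 15 ; 14 left.
Sorghum: +14 (room for 20) → 14. Pool exhausted.

14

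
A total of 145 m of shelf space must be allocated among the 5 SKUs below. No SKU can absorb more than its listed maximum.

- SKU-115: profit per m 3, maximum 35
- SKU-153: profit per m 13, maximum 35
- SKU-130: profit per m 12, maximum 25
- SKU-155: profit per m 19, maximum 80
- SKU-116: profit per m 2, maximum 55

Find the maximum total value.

Highest profit per m first: SKU-155 19 > SKU-153 13 > SKU-130 12 > SKU-115 3 > SKU-116 2.
Give SKU-155 80 to hit its cap of 80 ; 65 left.
SKU-153: +35 to 35 (cap) ; 30 left.
Give SKU-130 25 to hit its cap of 25 ; 5 left.
SKU-115: +5 (room for 35) → 5. Pool exhausted.
Total = 3×5 + 13×35 + 12×25 + 19×80 = 2290.

2290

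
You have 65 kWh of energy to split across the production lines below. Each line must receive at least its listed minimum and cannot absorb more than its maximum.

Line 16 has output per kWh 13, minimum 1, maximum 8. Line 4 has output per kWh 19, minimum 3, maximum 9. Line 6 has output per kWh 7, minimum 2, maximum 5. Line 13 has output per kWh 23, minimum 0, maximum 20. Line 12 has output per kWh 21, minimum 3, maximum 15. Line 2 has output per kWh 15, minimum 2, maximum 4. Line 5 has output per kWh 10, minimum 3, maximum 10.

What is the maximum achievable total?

1194

Meeting every minimum uses 1+3+2+0+3+2+3 = 14 kWh, leaving 51.
Rank by output per kWh: Line 13 23 > Line 12 21 > Line 4 19 > Line 2 15 > Line 16 13 > Line 5 10 > Line 6 7.
Give Line 13 20 more to hit its cap of 20 ; 31 left.
Give Line 12 12 more to hit its cap of 15 ; 19 left.
Give Line 4 6 more to hit its cap of 9 ; 13 left.
Line 2 takes 2 more to reach its cap of 4 ; 11 left.
Line 16: +7 to 8 (cap) ; 4 left.
Line 5 has room for 7 more but only 4 remain, so it gets 7.
Total = 13×8 + 19×9 + 7×2 + 23×20 + 21×15 + 15×4 + 10×7 = 1194.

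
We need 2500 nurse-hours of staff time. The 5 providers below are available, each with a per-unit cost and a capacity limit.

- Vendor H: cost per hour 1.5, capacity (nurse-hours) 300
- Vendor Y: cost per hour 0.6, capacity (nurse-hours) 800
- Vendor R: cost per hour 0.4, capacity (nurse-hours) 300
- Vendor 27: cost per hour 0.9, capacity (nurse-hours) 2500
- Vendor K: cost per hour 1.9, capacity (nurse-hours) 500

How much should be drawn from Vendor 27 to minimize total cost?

Cheapest first:
Vendor R (0.4): use full 300 — 2200 nurse-hours to go.
Take 800 from Vendor Y at 0.6 — need 1400 more.
Vendor 27 (0.9): take the remaining 1400 — done.
Vendor H, Vendor K: unused.

1400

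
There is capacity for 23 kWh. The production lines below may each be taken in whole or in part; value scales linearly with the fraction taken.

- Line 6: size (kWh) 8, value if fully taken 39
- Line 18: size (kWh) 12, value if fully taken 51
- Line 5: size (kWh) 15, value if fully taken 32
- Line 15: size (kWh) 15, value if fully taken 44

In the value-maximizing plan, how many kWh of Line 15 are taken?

Sort by value density: Line 6 39/8≈4.88, Line 18 51/12≈4.25, Line 15 44/15≈2.93, Line 5 32/15≈2.13.
Line 6: take in full, 8 kWh for value 39 ; 15 left.
All 12 kWh of Line 18 fit (value 51) ; 3 remain.
Only 3 kWh remain; take 3/15 of Line 15 for value 44×3/15 = 8.8.

3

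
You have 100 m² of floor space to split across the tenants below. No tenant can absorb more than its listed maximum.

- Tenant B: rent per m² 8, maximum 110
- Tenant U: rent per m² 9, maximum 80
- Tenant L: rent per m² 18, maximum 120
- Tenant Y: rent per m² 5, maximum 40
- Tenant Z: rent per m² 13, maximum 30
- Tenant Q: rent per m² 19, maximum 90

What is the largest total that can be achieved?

1890

Order the tenants by rent per m²: Tenant Q 19 > Tenant L 18 > Tenant Z 13 > Tenant U 9 > Tenant B 8 > Tenant Y 5.
Tenant Q: +90 to 90 (cap) — 10 left.
Only 10 left; Tenant L takes them to reach 10.
Total = 18×10 + 19×90 = 1890.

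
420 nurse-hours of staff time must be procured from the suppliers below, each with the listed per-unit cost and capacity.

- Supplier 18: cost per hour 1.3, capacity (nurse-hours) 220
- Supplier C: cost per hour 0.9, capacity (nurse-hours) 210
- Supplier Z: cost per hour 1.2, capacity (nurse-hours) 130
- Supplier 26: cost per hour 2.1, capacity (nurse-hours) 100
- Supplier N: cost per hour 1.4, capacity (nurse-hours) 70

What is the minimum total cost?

Cheapest first:
Take 210 from Supplier C at 0.9 → need 210 more.
Supplier Z at 1.2: take all 130 nurse-hours → 80 still needed.
Take 80 from Supplier 18 at 1.3 to finish.
Supplier N, Supplier 26: unused.
Cost = 210×0.9 + 130×1.2 + 80×1.3 = 449.

449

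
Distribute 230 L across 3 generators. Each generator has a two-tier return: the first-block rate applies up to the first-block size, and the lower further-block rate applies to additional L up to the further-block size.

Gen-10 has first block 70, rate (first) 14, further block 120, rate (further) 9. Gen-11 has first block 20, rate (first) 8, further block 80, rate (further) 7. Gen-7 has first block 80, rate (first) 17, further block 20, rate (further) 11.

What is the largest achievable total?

3100

Rank every tier by rate: Gen-7/T1 17 > Gen-10/T1 14 > Gen-7/T2 11 > Gen-10/T2 9 > Gen-11/T1 8 > Gen-11/T2 7.
Gen-7 T1 at 17: fill all 80 — 150 left.
Gen-10/T1 (14): +70 — 80 left.
Fill Gen-7 T2 block (20 at 11) — 60 left.
Gen-10 T2 at 9: only 60 left, fill 60.
Total = 17×80 + 14×70 + 11×20 + 9×60 = 3100.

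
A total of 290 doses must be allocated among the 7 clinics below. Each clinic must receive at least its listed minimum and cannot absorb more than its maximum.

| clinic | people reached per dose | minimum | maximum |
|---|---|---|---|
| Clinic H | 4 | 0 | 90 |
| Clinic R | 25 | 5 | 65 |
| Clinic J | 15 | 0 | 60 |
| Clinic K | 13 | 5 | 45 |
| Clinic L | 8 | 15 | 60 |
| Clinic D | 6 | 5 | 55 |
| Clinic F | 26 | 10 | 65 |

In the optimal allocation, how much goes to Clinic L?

Meeting every minimum uses 0+5+0+5+15+5+10 = 40 doses, leaving 250.
Highest people reached per dose first: Clinic F 26 > Clinic R 25 > Clinic J 15 > Clinic K 13 > Clinic L 8 > Clinic D 6 > Clinic H 4.
Give Clinic F 55 more to hit its cap of 65 — 195 left.
Clinic R takes 60 more to reach its cap of 65 — 135 left.
Give Clinic J 60 more to hit its cap of 60 — 75 left.
Clinic K: +40 to 45 (cap) — 35 left.
Only 35 left; Clinic L takes them to reach 50.

50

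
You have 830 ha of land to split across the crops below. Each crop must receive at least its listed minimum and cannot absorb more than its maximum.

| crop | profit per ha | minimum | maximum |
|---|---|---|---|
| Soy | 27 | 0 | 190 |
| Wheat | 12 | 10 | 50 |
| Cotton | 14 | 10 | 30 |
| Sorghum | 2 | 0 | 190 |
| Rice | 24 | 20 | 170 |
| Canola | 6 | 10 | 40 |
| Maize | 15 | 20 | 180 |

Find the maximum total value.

Meeting every minimum uses 0+10+10+0+20+10+20 = 70 ha, leaving 760.
Rank by profit per ha: Soy 27 > Rice 24 > Maize 15 > Cotton 14 > Wheat 12 > Canola 6 > Sorghum 2.
Soy: +190 to 190 (cap) → 570 left.
Give Rice 150 more to hit its cap of 170 → 420 left.
Give Maize 160 more to hit its cap of 180 → 260 left.
Give Cotton 20 more to hit its cap of 30 → 240 left.
Wheat takes 40 more to reach its cap of 50 → 200 left.
Canola takes 30 more to reach its cap of 40 → 170 left.
Sorghum has room for 190 more but only 170 remain, so it gets 170.
Total = 27×190 + 12×50 + 14×30 + 2×170 + 24×170 + 6×40 + 15×180 = 13510.

13510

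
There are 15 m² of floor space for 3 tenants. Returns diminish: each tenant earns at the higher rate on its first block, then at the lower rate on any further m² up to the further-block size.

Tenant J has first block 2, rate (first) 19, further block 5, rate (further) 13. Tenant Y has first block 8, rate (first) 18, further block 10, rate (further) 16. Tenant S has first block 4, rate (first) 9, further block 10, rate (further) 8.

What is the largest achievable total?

Order all 6 blocks by rate: Tenant J/tier1 19 > Tenant Y/tier1 18 > Tenant Y/tier2 16 > Tenant J/tier2 13 > Tenant S/tier1 9 > Tenant S/tier2 8.
Tenant J tier1 at 19: fill all 2 — 13 left.
Fill Tenant Y tier1 block (8 at 18) — 5 left.
Tenant Y/tier2: +5 of 10 at 16; pool empty.
Total = 19×2 + 18×8 + 16×5 = 262.

262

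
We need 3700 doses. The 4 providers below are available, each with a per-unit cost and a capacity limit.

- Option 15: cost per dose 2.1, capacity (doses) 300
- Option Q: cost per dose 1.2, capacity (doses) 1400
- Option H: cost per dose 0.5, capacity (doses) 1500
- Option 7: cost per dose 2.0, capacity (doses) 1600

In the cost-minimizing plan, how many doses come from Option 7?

Use providers in increasing cost order.
Option H (0.5): use full 1500 → 2200 doses to go.
Option Q at 1.2: take all 1400 doses → 800 still needed.
Option 7 (2.0): take the remaining 800 → done.
Option 15: unused.

800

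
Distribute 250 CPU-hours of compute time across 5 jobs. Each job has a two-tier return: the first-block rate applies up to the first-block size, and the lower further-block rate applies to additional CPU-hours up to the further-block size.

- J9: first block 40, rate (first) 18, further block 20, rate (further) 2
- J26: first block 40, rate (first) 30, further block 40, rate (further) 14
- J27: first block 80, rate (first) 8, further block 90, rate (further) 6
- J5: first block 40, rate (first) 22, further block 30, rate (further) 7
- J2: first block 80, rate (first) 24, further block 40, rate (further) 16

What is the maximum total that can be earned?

5500

Order all 10 blocks by rate: J26/T1 30 > J2/T1 24 > J5/T1 22 > J9/T1 18 > J2/T2 16 > J26/T2 14 > J27/T1 8 > J5/T2 7 > J27/T2 6 > J9/T2 2.
J26 T1 at 30: fill all 40 — 210 left.
J2 T1 at 24: fill all 80 — 130 left.
J5 T1 at 22: fill all 40 — 90 left.
J9/T1 (18): +40 — 50 left.
J2 T2 at 16: fill all 40 — 10 left.
10 remain; put them into J26 T2 at 14.
Total = 30×40 + 24×80 + 22×40 + 18×40 + 16×40 + 14×10 = 5500.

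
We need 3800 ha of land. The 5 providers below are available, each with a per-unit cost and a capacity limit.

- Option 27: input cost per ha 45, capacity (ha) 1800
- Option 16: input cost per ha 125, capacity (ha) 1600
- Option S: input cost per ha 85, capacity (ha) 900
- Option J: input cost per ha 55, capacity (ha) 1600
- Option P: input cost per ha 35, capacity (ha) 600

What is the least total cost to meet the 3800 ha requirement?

179000

Fill from the cheapest provider first.
Option P at 35: take all 600 ha — 3200 still needed.
Take 1800 from Option 27 at 45 — need 1400 more.
Option J (55): take the remaining 1400 — done.
Option S, Option 16: unused.
Cost = 600×35 + 1800×45 + 1400×55 = 179000.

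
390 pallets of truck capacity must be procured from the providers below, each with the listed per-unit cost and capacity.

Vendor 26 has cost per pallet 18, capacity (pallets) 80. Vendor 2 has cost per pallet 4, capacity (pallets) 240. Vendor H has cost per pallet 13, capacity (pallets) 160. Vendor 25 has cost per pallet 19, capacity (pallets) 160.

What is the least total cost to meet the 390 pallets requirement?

Use providers in increasing cost order.
Vendor 2 at 4: take all 240 pallets → 150 still needed.
Take 150 from Vendor H at 13 to finish.
Vendor 26, Vendor 25: unused.
Cost = 240×4 + 150×13 = 2910.

2910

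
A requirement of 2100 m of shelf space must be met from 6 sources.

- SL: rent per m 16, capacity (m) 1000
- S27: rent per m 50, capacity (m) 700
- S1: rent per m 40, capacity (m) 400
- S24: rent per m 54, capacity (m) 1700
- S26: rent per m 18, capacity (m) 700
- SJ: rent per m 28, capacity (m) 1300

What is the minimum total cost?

Cheapest first:
SL (16): use full 1000 — 1100 m to go.
S26 (18): use full 700 — 400 m to go.
SJ (28): take the remaining 400 — done.
S1, S27, S24: unused.
Cost = 1000×16 + 700×18 + 400×28 = 39800.

39800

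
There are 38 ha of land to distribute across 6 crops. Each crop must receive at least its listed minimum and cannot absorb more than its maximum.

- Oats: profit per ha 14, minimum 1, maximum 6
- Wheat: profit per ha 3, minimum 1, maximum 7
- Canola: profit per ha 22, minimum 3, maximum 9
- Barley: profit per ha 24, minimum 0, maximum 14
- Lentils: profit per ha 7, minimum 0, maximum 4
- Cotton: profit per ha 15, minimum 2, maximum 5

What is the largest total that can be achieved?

717

Meeting every minimum uses 1+1+3+0+0+2 = 7 ha, leaving 31.
Order the crops by profit per ha: Barley 24 > Canola 22 > Cotton 15 > Oats 14 > Lentils 7 > Wheat 3.
Give Barley 14 more to hit its cap of 14 → 17 left.
Give Canola 6 more to hit its cap of 9 → 11 left.
Cotton takes 3 more to reach its cap of 5 → 8 left.
Oats: +5 to 6 (cap) → 3 left.
Only 3 left; Lentils takes them to reach 3.
Total = 14×6 + 3×1 + 22×9 + 24×14 + 7×3 + 15×5 = 717.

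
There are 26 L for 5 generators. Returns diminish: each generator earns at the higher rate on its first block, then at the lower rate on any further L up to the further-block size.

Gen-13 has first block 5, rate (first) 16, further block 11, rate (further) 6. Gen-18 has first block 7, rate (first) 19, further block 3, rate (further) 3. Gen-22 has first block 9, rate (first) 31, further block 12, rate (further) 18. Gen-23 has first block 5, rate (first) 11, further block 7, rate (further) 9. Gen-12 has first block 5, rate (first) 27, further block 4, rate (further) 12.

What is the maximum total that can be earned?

637

Treat each block as its own option and order by rate: Gen-22/first 31 > Gen-12/first 27 > Gen-18/first 19 > Gen-22/second 18 > Gen-13/first 16 > Gen-12/second 12 > Gen-23/first 11 > Gen-23/second 9 > Gen-13/second 6 > Gen-18/second 3.
Gen-22/first (31): +9 → 17 left.
Gen-12 first at 27: fill all 5 → 12 left.
Gen-18 first at 19: fill all 7 → 5 left.
Gen-22/second: +5 of 12 at 18; pool empty.
Total = 31×9 + 27×5 + 19×7 + 18×5 = 637.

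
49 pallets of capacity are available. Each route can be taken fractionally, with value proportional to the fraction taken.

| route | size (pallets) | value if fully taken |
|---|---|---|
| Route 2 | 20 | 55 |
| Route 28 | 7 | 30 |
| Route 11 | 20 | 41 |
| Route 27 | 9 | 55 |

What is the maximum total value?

166.65

Sort by value density: Route 27 55/9≈6.11, Route 28 30/7≈4.29, Route 2 55/20≈2.75, Route 11 41/20≈2.05.
All 9 pallets of Route 27 fit (value 55) — 40 remain.
All 7 pallets of Route 28 fit (value 30) — 33 remain.
Take all of Route 2 (20 pallets, value 55) — 13 pallets left.
13 pallets left: a 13/20 share of Route 11 gives 41×13/20 = 26.65.
Total value = 166.65.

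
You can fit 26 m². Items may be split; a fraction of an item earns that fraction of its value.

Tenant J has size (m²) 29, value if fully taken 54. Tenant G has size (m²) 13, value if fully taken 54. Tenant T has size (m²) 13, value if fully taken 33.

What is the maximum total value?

Rank by value-to-size ratio: Tenant G 54/13≈4.15, Tenant T 33/13≈2.54, Tenant J 54/29≈1.86.
Take all of Tenant G (13 m², value 54) ; 13 m² left.
Take all of Tenant T (13 m², value 33) ; 0 m² left.
Total value = 87.

87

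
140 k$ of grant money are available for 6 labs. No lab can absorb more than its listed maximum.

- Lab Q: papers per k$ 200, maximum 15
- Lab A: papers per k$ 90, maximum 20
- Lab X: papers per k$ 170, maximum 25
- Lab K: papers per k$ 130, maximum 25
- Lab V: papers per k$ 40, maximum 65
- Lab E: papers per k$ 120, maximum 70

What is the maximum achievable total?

19350

Highest papers per k$ first: Lab Q 200 > Lab X 170 > Lab K 130 > Lab E 120 > Lab A 90 > Lab V 40.
Lab Q takes 15 to reach its cap of 15 — 125 left.
Give Lab X 25 to hit its cap of 25 — 100 left.
Lab K: +25 to 25 (cap) — 75 left.
Lab E takes 70 to reach its cap of 70 — 5 left.
Only 5 left; Lab A takes them to reach 5.
Total = 200×15 + 90×5 + 170×25 + 130×25 + 120×70 = 19350.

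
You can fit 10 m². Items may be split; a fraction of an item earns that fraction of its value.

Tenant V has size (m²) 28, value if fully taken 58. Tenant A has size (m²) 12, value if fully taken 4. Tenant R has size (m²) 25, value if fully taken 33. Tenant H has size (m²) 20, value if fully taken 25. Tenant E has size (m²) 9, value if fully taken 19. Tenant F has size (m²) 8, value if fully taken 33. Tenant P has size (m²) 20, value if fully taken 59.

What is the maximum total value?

38.9

Rank by value-to-size ratio: Tenant F 33/8≈4.12, Tenant P 59/20≈2.95, Tenant E 19/9≈2.11, Tenant V 58/28≈2.07, Tenant R 33/25≈1.32, Tenant H 25/20≈1.25, Tenant A 4/12≈0.333.
Take all of Tenant F (8 m², value 33) ; 2 m² left.
2 m² left: a 2/20 share of Tenant P gives 59×2/20 = 5.9.
Total value = 38.9.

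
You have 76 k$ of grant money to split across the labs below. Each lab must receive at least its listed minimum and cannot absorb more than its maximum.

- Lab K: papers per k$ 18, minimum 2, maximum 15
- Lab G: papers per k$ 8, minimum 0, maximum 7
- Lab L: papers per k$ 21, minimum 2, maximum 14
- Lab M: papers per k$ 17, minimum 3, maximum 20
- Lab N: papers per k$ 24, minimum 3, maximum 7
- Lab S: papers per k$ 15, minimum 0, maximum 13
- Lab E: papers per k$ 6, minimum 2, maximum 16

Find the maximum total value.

Meeting every minimum uses 2+0+2+3+3+0+2 = 12 k$, leaving 64.
Highest papers per k$ first: Lab N 24 > Lab L 21 > Lab K 18 > Lab M 17 > Lab S 15 > Lab G 8 > Lab E 6.
Lab N takes 4 more to reach its cap of 7 ; 60 left.
Lab L: +12 to 14 (cap) ; 48 left.
Lab K takes 13 more to reach its cap of 15 ; 35 left.
Lab M takes 17 more to reach its cap of 20 ; 18 left.
Lab S: +13 to 13 (cap) ; 5 left.
Lab G has room for 7 more but only 5 remain, so it gets 5.
Total = 18×15 + 8×5 + 21×14 + 17×20 + 24×7 + 15×13 + 6×2 = 1319.

1319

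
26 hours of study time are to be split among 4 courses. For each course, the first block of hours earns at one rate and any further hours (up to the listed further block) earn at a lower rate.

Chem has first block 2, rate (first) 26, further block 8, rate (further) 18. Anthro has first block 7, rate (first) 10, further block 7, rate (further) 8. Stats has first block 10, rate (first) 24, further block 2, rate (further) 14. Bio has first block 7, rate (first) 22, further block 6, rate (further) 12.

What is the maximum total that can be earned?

572

Order all 8 blocks by rate: Chem/tier1 26 > Stats/tier1 24 > Bio/tier1 22 > Chem/tier2 18 > Stats/tier2 14 > Bio/tier2 12 > Anthro/tier1 10 > Anthro/tier2 8.
Chem tier1 at 26: fill all 2 — 24 left.
Fill Stats tier1 block (10 at 24) — 14 left.
Bio tier1 at 22: fill all 7 — 7 left.
Chem/tier2: +7 of 8 at 18; pool empty.
Total = 26×2 + 24×10 + 22×7 + 18×7 = 572.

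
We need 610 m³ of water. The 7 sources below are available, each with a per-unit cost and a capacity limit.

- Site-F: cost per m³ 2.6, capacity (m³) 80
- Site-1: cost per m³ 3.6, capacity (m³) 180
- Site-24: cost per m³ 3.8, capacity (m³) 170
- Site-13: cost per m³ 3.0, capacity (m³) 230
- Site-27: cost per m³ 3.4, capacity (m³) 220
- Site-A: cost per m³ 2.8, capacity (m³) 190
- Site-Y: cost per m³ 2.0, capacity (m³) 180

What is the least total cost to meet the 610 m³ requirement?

Use sources in increasing cost order.
Take 180 from Site-Y at 2.0 ; need 430 more.
Take 80 from Site-F at 2.6 ; need 350 more.
Site-A (2.8): use full 190 ; 160 m³ to go.
Take 160 from Site-13 at 3.0 to finish.
Site-27, Site-1, Site-24: unused.
Cost = 180×2.0 + 80×2.6 + 190×2.8 + 160×3.0 = 1580.

1580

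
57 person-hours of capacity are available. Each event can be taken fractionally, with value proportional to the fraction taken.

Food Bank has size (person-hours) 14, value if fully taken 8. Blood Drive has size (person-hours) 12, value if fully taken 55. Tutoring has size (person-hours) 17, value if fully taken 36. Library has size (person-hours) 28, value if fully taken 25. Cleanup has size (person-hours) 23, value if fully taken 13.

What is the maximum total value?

Sort by value density: Blood Drive 55/12≈4.58, Tutoring 36/17≈2.12, Library 25/28≈0.893, Food Bank 8/14≈0.571, Cleanup 13/23≈0.565.
Take all of Blood Drive (12 person-hours, value 55) — 45 person-hours left.
All 17 person-hours of Tutoring fit (value 36) — 28 remain.
All 28 person-hours of Library fit (value 25) — 0 remain.
Total value = 116.

116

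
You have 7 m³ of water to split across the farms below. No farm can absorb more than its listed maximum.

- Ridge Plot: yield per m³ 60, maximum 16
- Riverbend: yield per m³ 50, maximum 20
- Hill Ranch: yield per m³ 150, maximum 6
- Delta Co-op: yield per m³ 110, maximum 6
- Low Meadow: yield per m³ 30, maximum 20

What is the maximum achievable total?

Highest yield per m³ first: Hill Ranch 150 > Delta Co-op 110 > Ridge Plot 60 > Riverbend 50 > Low Meadow 30.
Give Hill Ranch 6 to hit its cap of 6 → 1 left.
Delta Co-op has room for 6 but only 1 remain, so it gets 1.
Total = 150×6 + 110×1 = 1010.

1010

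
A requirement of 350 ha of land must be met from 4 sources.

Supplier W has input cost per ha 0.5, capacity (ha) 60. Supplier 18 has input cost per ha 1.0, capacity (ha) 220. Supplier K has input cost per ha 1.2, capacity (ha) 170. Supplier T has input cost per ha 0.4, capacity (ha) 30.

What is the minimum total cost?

310

Cheapest first:
Supplier T at 0.4: take all 30 ha — 320 still needed.
Supplier W (0.5): use full 60 — 260 ha to go.
Take 220 from Supplier 18 at 1.0 — need 40 more.
Supplier K at 1.2: take 40 of its 170 — requirement met.
Cost = 30×0.4 + 60×0.5 + 220×1.0 + 40×1.2 = 310.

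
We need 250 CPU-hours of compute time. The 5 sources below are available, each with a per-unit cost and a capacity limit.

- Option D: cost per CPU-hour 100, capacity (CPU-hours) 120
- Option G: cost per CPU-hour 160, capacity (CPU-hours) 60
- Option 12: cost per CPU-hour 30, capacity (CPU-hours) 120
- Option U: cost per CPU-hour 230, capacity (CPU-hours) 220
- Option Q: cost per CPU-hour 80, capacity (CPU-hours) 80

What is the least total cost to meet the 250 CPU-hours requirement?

Fill from the cheapest source first.
Option 12 at 30: take all 120 CPU-hours — 130 still needed.
Option Q (80): use full 80 — 50 CPU-hours to go.
Option D at 100: take 50 of its 120 — requirement met.
Option G, Option U: unused.
Cost = 120×30 + 80×80 + 50×100 = 15000.

15000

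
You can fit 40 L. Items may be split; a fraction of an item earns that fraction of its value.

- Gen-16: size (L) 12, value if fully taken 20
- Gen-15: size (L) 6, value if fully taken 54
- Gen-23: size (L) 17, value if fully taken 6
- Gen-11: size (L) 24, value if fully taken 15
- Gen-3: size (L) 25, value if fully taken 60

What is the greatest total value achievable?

Best value per unit of size first: Gen-15 54/6≈9, Gen-3 60/25≈2.4, Gen-16 20/12≈1.67, Gen-11 15/24≈0.625, Gen-23 6/17≈0.353.
All 6 L of Gen-15 fit (value 54) ; 34 remain.
Gen-3: take in full, 25 L for value 60 ; 9 left.
Only 9 L remain; take 9/12 of Gen-16 for value 20×9/12 = 15.
Total value = 129.

129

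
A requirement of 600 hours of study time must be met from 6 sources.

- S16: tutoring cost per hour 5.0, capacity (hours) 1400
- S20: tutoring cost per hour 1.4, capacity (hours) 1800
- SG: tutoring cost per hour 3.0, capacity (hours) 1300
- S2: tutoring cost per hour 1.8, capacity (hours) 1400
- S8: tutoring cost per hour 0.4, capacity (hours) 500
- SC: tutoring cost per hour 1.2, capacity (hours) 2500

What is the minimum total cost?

320

Fill from the cheapest source first.
S8 at 0.4: take all 500 hours — 100 still needed.
SC at 1.2: take 100 of its 2500 — requirement met.
S20, S2, SG, S16: unused.
Cost = 500×0.4 + 100×1.2 = 320.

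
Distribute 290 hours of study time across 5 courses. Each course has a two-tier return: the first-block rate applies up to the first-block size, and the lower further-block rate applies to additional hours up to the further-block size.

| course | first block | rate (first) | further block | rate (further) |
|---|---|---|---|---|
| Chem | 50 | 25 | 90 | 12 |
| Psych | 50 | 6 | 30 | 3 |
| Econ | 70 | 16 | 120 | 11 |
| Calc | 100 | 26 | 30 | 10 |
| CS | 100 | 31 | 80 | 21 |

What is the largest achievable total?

7790

Order all 10 blocks by rate: CS/tier1 31 > Calc/tier1 26 > Chem/tier1 25 > CS/tier2 21 > Econ/tier1 16 > Chem/tier2 12 > Econ/tier2 11 > Calc/tier2 10 > Psych/tier1 6 > Psych/tier2 3.
CS/tier1 (31): +100 → 190 left.
Calc/tier1 (26): +100 → 90 left.
Fill Chem tier1 block (50 at 25) → 40 left.
40 remain; put them into CS tier2 at 21.
Total = 31×100 + 26×100 + 25×50 + 21×40 = 7790.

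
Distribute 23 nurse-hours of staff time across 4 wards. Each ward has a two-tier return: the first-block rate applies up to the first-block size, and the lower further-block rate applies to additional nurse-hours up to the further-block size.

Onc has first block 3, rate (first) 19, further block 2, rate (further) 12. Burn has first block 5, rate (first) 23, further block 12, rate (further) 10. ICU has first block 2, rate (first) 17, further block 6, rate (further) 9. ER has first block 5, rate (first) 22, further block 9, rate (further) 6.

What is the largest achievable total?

400

Order all 8 blocks by rate: Burn/tier1 23 > ER/tier1 22 > Onc/tier1 19 > ICU/tier1 17 > Onc/tier2 12 > Burn/tier2 10 > ICU/tier2 9 > ER/tier2 6.
Fill Burn tier1 block (5 at 23) ; 18 left.
Fill ER tier1 block (5 at 22) ; 13 left.
Onc tier1 at 19: fill all 3 ; 10 left.
Fill ICU tier1 block (2 at 17) ; 8 left.
Fill Onc tier2 block (2 at 12) ; 6 left.
Burn/tier2: +6 of 12 at 10; pool empty.
Total = 23×5 + 22×5 + 19×3 + 17×2 + 12×2 + 10×6 = 400.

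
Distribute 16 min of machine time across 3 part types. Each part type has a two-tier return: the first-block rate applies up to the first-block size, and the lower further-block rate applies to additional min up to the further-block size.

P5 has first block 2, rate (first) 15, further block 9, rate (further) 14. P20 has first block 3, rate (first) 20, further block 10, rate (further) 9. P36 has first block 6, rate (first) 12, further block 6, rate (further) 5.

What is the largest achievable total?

240

Treat each block as its own option and order by rate: P20/tier1 20 > P5/tier1 15 > P5/tier2 14 > P36/tier1 12 > P20/tier2 9 > P36/tier2 5.
P20/tier1 (20): +3 ; 13 left.
P5/tier1 (15): +2 ; 11 left.
P5/tier2 (14): +9 ; 2 left.
2 remain; put them into P36 tier1 at 12.
Total = 20×3 + 15×2 + 14×9 + 12×2 = 240.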